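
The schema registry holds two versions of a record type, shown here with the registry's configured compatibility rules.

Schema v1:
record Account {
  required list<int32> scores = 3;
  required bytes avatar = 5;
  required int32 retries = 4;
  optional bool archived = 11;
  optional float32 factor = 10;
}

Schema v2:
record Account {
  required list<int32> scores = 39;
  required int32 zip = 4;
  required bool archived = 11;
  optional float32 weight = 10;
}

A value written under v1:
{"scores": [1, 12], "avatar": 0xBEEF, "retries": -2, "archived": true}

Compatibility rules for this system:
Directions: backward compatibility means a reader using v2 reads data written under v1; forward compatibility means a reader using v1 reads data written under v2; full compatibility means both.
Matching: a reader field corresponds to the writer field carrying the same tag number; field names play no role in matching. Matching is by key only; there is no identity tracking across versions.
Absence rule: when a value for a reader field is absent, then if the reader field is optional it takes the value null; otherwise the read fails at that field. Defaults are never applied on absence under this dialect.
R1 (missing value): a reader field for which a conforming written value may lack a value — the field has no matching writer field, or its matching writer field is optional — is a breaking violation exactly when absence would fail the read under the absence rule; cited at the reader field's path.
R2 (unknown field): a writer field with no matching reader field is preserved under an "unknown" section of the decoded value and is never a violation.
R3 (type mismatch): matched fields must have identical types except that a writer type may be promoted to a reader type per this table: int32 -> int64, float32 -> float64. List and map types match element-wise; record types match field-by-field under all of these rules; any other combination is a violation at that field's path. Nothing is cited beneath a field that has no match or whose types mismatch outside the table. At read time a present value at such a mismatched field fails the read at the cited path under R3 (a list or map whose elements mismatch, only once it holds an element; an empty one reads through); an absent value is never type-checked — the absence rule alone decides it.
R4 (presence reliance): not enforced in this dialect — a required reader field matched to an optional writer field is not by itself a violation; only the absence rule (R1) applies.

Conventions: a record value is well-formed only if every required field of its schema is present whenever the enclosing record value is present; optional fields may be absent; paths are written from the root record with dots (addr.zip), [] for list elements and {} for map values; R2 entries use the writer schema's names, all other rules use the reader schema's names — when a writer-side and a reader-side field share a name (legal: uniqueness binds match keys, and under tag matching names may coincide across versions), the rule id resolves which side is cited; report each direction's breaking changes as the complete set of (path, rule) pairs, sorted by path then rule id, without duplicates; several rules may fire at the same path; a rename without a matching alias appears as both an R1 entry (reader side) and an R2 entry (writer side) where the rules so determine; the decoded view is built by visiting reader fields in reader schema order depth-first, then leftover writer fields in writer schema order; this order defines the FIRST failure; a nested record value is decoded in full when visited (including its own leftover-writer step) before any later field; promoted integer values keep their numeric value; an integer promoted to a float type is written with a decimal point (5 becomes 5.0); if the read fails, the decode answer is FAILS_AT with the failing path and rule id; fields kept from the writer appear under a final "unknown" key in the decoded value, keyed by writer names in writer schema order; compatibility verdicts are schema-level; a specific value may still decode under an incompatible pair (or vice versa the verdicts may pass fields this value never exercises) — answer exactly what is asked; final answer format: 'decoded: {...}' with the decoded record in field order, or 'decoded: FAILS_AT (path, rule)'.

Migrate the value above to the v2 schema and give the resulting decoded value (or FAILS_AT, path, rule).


decoded: FAILS_AT (scores, R1)

the writer's type comes first in each Account pair
migrating the Account value to v2:
  read fails at scores under R1 (no fill)
  => FAILS_AT (scores, R1)
ruling out the remaining Account differences:
  renamed field factor to weight in record Account -> fires no rule on Account under this dialect and leaves the result unchanged
  field archived in record Account: optional changed to required -> shifts the Account verdicts, not this decode
  renamed field retries to zip in record Account -> fires no rule on Account under this dialect and leaves the result unchanged
  removed field avatar from record Account -> shifts the Account verdicts, not this decode


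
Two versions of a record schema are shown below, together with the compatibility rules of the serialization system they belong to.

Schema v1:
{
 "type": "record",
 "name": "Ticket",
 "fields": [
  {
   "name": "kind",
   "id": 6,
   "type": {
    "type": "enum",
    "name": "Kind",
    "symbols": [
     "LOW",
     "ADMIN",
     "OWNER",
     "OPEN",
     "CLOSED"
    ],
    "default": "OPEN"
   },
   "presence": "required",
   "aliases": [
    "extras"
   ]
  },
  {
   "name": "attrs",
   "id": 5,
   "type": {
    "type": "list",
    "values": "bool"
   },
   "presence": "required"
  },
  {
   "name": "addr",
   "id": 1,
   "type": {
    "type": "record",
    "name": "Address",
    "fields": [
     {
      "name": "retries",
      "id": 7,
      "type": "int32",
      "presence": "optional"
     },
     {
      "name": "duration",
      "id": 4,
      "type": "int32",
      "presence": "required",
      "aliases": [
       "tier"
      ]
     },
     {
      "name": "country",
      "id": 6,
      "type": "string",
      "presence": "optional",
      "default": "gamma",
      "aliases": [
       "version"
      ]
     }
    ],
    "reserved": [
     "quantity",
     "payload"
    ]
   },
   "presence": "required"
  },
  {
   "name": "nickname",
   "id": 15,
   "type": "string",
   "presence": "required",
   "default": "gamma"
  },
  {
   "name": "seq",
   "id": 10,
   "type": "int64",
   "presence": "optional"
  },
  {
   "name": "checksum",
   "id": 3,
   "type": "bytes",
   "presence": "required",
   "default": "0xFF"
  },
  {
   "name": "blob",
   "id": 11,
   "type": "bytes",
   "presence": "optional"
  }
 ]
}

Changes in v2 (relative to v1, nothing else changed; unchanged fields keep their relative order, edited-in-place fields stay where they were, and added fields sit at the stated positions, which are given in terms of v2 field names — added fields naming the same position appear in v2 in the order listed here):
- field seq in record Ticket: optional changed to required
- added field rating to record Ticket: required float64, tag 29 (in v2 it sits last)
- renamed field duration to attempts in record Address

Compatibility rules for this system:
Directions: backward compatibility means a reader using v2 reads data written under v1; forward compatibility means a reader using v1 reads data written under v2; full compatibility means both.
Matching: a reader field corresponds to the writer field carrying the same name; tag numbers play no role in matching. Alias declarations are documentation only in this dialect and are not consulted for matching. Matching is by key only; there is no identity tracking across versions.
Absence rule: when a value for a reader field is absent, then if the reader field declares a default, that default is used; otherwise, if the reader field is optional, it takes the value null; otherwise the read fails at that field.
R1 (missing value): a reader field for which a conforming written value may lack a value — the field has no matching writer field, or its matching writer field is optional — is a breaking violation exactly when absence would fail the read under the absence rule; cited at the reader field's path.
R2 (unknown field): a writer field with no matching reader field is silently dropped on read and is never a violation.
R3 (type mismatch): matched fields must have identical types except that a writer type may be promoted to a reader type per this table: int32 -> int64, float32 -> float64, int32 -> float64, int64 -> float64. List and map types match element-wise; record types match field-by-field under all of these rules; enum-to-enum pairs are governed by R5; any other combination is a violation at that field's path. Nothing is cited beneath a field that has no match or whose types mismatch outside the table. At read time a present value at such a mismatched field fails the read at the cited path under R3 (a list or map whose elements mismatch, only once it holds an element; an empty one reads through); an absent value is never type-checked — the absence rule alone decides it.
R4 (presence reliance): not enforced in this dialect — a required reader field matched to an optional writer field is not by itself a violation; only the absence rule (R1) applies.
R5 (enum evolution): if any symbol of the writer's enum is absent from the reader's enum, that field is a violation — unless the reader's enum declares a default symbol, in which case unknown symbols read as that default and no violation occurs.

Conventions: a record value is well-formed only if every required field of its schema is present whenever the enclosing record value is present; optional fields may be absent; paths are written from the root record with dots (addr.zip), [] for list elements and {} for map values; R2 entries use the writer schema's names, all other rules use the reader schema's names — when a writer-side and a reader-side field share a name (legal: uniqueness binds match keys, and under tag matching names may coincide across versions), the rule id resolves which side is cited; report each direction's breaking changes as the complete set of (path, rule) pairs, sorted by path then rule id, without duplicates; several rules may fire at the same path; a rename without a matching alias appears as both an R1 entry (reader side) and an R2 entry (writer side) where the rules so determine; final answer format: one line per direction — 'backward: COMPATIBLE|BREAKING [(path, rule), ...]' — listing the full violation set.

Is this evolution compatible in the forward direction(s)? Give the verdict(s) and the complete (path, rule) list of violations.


forward: BREAKING [(addr.duration, R1)]

the writer's type comes first in each Ticket pair
forward for Ticket (reader v1, writer v2):
  Kind -> Kind, writer required: kind aligns to kind
  list<bool> -> list<bool>, writer required: attrs aligns to attrs
  Address -> Address, writer required: addr aligns to addr
  string -> string, writer required: nickname aligns to nickname
  int64 -> int64, writer required: seq aligns to seq
  bytes -> bytes, writer required: checksum aligns to checksum
  bytes -> bytes, writer optional: blob aligns to blob
  writer field rating has no reader counterpart
  int32 -> int32, writer optional: addr.retries aligns to addr.retries
  addr.duration: no writer-side match
  string -> string, writer optional: addr.country aligns to addr.country
  writer field addr.attempts has no reader counterpart
  breaking: (addr.duration, R1)
  => forward: BREAKING (1)
the rest of the Ticket diff is inert for this question:
  field seq in record Ticket: optional changed to required -> matters only for Ticket's backward compatibility — outside the asked direction
  added field rating to record Ticket: required float64, tag 29 (in v2 it sits last) -> matters only for Ticket's backward compatibility — outside the asked direction


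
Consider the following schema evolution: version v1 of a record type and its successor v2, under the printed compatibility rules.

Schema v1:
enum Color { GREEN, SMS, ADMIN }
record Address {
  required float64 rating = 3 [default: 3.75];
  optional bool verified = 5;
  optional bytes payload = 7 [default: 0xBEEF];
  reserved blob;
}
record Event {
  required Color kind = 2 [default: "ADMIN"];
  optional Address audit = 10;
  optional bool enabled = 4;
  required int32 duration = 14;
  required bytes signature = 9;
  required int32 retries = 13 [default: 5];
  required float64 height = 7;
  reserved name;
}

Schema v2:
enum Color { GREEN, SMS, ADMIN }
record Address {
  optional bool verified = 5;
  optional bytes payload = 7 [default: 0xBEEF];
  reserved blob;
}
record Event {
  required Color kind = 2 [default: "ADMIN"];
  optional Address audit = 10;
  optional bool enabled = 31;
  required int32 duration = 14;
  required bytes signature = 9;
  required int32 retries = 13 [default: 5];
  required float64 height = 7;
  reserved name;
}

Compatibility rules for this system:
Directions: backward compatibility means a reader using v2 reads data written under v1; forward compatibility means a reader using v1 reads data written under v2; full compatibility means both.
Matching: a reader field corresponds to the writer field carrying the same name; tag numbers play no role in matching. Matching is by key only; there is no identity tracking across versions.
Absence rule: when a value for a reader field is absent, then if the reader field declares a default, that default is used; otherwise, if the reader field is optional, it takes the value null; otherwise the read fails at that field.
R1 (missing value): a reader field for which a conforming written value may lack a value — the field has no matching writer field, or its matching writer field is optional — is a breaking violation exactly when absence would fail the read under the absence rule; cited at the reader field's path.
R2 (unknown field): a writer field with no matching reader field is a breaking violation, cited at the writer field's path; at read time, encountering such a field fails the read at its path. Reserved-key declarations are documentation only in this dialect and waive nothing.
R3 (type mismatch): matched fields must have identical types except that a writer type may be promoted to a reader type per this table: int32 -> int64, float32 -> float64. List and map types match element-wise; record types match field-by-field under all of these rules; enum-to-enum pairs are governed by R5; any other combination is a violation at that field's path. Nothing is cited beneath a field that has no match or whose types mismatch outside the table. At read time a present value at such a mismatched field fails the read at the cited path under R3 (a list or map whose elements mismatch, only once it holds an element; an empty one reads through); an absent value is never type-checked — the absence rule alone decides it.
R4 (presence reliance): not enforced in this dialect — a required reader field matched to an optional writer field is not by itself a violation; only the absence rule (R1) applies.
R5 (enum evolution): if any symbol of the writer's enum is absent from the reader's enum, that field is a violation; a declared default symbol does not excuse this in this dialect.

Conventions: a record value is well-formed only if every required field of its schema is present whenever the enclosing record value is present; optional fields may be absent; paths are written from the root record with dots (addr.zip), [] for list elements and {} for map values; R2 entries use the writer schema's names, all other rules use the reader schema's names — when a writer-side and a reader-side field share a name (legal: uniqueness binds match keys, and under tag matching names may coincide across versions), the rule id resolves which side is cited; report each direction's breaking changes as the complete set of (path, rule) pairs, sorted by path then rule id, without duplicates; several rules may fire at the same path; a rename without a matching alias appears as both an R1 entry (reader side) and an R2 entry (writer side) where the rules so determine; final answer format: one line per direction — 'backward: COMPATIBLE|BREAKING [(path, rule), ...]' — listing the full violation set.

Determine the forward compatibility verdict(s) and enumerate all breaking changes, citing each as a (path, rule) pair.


forward: COMPATIBLE []

arrows below run writer -> reader for Event
forward analysis of Event with v1 as reader and v2 as writer:
  Color -> Color, writer required: kind aligns to kind
  Address -> Address, writer optional: audit aligns to audit
  bool -> bool, writer optional: enabled aligns to enabled
  int32 -> int32, writer required: duration aligns to duration
  bytes -> bytes, writer required: signature aligns to signature
  int32 -> int32, writer required: retries aligns to retries
  float64 -> float64, writer required: height aligns to height
  no writer field matches reader audit.rating
  bool -> bool, writer optional: audit.verified aligns to audit.verified
  bytes -> bytes, writer optional: audit.payload aligns to audit.payload
  => forward verdict for Event: COMPATIBLE, no violations
checking off the Event differences that do not matter here:
  field enabled in record Event: tag 4 changed to 31 -> inert for the asked Event verdict: nothing fires
  removed field rating from record Address -> its effect on Event is confined to the backward direction, not asked


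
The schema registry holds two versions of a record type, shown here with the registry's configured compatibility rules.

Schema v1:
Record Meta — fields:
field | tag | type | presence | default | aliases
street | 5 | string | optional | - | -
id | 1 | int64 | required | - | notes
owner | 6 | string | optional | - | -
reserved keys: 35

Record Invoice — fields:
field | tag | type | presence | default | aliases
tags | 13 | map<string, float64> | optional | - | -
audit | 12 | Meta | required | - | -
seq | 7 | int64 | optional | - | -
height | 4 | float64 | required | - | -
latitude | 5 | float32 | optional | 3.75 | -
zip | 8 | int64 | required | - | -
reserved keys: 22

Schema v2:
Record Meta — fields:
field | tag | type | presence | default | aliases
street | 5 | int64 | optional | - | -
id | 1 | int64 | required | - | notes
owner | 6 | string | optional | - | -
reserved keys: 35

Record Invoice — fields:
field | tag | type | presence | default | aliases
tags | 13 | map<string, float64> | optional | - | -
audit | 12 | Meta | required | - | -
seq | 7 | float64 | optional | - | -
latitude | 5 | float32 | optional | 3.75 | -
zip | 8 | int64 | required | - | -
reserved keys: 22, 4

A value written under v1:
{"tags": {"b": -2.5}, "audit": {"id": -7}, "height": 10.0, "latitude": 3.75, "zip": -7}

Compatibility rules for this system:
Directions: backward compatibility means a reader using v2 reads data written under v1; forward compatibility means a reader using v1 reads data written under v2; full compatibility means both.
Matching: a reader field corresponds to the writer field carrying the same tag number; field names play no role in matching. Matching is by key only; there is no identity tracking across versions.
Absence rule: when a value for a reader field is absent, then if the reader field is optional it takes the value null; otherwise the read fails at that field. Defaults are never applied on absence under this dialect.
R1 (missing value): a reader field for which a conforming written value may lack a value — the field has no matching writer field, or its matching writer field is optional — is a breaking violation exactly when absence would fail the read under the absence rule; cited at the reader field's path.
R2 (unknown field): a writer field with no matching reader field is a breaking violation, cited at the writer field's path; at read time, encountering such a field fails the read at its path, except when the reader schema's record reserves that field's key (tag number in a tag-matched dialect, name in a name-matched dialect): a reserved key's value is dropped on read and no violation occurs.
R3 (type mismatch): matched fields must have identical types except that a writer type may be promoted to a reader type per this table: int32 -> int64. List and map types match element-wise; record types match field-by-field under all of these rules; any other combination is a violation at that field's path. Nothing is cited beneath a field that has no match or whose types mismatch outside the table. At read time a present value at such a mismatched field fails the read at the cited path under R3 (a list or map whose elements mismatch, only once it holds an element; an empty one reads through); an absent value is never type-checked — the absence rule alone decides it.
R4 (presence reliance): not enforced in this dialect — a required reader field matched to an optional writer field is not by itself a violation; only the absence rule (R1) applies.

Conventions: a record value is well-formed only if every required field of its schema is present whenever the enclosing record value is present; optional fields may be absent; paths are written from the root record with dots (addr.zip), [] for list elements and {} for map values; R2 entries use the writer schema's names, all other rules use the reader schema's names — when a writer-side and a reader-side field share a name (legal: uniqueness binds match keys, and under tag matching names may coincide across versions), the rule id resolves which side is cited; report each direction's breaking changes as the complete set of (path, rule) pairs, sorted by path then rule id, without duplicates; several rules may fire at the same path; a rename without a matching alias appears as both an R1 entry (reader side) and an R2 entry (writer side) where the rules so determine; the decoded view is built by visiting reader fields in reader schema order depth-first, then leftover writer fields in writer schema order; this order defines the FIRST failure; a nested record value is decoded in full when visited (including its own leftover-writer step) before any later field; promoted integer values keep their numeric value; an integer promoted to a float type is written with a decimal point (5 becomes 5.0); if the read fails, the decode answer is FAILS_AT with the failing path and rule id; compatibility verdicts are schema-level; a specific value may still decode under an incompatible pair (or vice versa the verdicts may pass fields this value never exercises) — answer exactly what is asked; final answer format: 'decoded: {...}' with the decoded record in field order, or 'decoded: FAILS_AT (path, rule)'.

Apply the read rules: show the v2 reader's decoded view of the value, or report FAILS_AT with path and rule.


the writer's type comes first in each Invoice pair
decode walk for Invoice under reader schema v2:
  tags := {"b": -2.5}
  audit.street := null (missing; optional => null)
  audit.id := -7
  audit.owner := null (missing; optional => null)
  seq := null (missing; optional => null)
  latitude := 3.75
  zip := -7
  writer height: reserved -> dropped
  => decoded: {"tags": {"b": -2.5}, "audit": {"street": null, "id": -7, "owner": null}, "seq": null, "latitude": 3.75, "zip": -7}
the rest of the Invoice diff is inert for this question:
  field seq in record Invoice: type int64 changed to float64 -> matters for Invoice compatibility verdicts, not for this value's decode
  field street in record Meta: type string changed to int64 -> matters for Invoice compatibility verdicts, not for this value's decode

decoded: {"tags": {"b": -2.5}, "audit": {"street": null, "id": -7, "owner": null}, "seq": null, "latitude": 3.75, "zip": -7}


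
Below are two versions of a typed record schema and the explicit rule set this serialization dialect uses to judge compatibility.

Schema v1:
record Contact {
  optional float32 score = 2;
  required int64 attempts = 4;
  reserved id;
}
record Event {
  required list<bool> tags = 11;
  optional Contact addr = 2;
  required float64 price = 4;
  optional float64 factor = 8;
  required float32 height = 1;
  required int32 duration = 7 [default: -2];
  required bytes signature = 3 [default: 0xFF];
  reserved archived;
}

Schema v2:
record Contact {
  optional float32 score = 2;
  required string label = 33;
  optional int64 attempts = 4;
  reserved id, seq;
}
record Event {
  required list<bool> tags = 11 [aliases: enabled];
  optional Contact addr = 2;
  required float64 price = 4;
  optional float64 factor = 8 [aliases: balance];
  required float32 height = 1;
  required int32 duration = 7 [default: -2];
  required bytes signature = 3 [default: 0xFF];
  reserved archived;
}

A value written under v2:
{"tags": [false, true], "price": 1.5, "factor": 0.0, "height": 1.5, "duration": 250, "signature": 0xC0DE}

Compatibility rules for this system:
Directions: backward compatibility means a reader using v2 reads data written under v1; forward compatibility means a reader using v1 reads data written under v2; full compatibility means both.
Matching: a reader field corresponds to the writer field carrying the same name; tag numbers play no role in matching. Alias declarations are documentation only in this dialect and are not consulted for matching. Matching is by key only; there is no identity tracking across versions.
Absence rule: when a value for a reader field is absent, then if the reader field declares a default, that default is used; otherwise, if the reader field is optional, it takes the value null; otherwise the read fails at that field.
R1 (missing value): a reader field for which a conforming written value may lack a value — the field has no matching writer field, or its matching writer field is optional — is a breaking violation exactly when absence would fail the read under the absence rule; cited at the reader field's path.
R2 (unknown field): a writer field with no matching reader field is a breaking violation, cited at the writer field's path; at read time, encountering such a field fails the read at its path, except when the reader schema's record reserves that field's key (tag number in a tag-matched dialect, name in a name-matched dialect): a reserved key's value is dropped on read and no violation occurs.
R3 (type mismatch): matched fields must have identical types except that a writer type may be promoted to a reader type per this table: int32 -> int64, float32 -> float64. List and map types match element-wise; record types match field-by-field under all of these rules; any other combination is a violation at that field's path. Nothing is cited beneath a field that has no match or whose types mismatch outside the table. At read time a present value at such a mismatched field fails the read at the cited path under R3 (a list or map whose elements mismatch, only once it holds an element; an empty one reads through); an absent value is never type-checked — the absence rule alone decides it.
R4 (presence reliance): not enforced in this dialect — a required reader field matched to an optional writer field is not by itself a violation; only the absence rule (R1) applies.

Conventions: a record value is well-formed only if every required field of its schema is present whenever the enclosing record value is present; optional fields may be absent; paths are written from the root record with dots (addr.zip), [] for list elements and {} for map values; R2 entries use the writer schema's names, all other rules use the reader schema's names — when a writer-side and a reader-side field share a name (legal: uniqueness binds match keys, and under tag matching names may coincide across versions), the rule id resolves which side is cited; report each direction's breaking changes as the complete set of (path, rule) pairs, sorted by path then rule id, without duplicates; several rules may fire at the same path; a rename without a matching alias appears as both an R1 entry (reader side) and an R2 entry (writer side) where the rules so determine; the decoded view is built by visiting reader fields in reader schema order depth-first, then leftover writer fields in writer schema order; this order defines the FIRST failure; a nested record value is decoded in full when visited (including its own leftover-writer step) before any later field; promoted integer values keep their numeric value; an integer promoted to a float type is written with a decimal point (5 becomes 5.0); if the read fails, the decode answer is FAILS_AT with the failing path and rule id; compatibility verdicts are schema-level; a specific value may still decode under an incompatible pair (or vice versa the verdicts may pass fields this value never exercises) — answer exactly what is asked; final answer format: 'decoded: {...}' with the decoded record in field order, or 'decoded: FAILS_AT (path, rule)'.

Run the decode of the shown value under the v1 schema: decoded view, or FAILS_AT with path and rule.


the writer's type comes first in each Event pair
migrating the Event value to v1:
  tags := [false, true]
  addr := null (absent, optional -> null)
  price := 1.5
  factor := 0.0
  height := 1.5
  duration := 250
  signature := 0xC0DE
  => decoded: {"tags": [false, true], "addr": null, "price": 1.5, "factor": 0.0, "height": 1.5, "duration": 250, "signature": 0xC0DE}
the other Event changes do not affect what is asked:
  field attempts in record Contact: required changed to optional -> schema-level compatibility only; this Event value's decode is unchanged
  added field label to record Contact: required string, tag 33 (in v2 it sits immediately before attempts) -> schema-level compatibility only; this Event value's decode is unchanged

decoded: {"tags": [false, true], "addr": null, "price": 1.5, "factor": 0.0, "height": 1.5, "duration": 250, "signature": 0xC0DE}


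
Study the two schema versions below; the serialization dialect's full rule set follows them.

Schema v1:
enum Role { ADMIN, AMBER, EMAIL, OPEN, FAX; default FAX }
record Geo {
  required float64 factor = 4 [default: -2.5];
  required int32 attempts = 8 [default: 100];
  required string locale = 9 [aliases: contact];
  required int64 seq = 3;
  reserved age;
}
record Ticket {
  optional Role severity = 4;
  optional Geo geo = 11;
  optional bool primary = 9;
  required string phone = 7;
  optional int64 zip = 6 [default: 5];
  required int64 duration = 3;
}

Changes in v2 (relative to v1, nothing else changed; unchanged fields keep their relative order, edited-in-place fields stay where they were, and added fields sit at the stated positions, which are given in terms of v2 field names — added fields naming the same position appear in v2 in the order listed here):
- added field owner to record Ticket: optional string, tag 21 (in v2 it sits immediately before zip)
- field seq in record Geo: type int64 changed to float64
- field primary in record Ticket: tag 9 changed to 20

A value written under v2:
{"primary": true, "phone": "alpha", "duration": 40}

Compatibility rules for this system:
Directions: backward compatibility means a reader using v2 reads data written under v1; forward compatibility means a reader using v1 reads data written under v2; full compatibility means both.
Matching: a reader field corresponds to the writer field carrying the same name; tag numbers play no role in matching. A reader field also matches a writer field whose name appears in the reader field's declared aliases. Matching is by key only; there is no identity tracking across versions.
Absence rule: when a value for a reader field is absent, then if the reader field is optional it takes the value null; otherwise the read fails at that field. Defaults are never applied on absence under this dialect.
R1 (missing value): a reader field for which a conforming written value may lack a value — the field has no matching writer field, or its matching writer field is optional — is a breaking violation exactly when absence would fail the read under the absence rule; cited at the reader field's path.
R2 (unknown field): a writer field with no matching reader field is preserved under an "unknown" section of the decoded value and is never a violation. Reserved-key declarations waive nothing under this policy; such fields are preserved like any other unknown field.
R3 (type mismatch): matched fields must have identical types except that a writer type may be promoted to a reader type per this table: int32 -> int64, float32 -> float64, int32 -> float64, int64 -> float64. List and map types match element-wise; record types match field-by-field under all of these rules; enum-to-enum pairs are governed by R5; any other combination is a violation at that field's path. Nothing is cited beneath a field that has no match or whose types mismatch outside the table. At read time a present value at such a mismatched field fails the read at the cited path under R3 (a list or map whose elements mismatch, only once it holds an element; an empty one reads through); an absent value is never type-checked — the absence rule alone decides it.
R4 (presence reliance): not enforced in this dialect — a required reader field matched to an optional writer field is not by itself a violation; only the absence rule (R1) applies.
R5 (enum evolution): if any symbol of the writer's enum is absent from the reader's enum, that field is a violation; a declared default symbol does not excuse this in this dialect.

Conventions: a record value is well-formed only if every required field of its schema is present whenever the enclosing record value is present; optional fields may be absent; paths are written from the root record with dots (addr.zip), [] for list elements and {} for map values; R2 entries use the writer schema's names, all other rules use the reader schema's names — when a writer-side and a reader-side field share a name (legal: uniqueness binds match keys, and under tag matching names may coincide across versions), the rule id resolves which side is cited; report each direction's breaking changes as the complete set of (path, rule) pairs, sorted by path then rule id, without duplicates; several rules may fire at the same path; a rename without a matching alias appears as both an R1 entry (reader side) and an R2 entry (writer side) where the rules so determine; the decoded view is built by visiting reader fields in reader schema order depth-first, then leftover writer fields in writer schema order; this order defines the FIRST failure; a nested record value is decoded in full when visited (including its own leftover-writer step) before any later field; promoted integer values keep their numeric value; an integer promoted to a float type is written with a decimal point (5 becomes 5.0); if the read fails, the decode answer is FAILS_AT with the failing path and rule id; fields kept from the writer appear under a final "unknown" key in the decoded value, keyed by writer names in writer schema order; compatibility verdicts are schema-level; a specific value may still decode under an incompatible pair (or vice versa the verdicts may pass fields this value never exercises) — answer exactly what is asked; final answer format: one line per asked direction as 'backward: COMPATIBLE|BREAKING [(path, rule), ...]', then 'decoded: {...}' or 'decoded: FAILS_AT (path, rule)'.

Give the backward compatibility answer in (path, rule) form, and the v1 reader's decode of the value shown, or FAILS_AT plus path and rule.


backward: COMPATIBLE []; decoded: {"severity": null, "geo": null, "primary": true, "phone": "alpha", "zip": null, "duration": 40}

each type pair in Ticket: writer, then reader
backward pass over Ticket, reader schema v2, writer schema v1:
  Role -> Role, writer optional: severity aligns to severity
  Geo -> Geo, writer optional: geo aligns to geo
  bool -> bool, writer optional: primary aligns to primary
  string -> string, writer required: phone aligns to phone
  owner: no writer-side match
  int64 -> int64, writer optional: zip aligns to zip
  int64 -> int64, writer required: duration aligns to duration
  float64 -> float64, writer required: geo.factor aligns to geo.factor
  int32 -> int32, writer required: geo.attempts aligns to geo.attempts
  string -> string, writer required: geo.locale aligns to geo.locale
  int64 -> float64, writer required: geo.seq aligns to geo.seq
  => backward verdict for Ticket: COMPATIBLE, no violations
decode (reader v1):
  severity := null (not supplied -> null)
  geo := null (not supplied -> null)
  primary := true
  phone := "alpha"
  zip := null (not supplied -> null)
  duration := 40
  => decoded: {"severity": null, "geo": null, "primary": true, "phone": "alpha", "zip": null, "duration": 40}
the rest of the Ticket diff is inert for this question:
  added field owner to record Ticket: optional string, tag 21 (in v2 it sits immediately before zip) -> triggers nothing under Ticket's printed rules — same verdict
  field seq in record Geo: type int64 changed to float64 -> its effect on Ticket is confined to the forward direction, not asked
  field primary in record Ticket: tag 9 changed to 20 -> triggers nothing under Ticket's printed rules — same verdict


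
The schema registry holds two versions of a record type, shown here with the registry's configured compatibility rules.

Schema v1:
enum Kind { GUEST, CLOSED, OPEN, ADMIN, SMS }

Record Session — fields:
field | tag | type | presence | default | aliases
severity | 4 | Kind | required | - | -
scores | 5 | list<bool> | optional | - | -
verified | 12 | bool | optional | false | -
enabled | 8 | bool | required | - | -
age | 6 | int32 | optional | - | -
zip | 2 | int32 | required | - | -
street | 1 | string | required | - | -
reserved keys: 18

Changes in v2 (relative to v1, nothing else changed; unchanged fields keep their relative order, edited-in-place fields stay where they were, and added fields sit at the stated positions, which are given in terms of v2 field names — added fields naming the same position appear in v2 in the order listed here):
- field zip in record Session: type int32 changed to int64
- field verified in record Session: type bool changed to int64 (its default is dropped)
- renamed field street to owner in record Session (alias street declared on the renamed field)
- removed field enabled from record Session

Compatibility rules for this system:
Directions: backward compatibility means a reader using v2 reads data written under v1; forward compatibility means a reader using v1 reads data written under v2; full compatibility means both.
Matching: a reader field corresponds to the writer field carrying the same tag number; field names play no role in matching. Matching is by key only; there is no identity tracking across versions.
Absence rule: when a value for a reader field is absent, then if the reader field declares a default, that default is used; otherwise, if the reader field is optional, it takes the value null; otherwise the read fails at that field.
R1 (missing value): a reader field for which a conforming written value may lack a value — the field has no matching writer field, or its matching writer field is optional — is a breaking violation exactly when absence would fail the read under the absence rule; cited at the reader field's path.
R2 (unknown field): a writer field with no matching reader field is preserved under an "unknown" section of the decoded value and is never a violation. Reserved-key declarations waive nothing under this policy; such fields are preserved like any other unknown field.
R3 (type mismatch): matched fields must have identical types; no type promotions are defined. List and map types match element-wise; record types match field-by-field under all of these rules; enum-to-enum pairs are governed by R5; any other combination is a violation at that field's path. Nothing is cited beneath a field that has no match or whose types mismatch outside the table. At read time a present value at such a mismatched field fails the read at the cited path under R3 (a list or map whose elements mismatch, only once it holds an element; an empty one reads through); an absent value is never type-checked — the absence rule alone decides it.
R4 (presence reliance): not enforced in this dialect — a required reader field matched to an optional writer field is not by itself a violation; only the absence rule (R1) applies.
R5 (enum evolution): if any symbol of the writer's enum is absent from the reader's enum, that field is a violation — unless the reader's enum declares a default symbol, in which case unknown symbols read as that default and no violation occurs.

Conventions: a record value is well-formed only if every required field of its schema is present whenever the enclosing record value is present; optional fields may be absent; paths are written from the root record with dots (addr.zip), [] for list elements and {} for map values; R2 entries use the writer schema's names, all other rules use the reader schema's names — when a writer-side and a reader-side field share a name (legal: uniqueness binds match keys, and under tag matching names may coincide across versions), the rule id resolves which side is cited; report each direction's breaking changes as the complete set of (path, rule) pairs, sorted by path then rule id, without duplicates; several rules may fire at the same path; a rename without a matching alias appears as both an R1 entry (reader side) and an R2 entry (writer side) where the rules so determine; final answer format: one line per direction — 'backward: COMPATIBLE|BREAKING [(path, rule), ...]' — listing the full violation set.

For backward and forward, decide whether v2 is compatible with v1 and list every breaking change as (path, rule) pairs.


backward: BREAKING [(verified, R3), (zip, R3)]; forward: BREAKING [(enabled, R1), (verified, R3), (zip, R3)]

each type pair in Session: writer, then reader
backward on Session — v2 reading data written by v1:
  writer required, Kind -> Kind: reader severity maps from writer severity
  writer optional, list<bool> -> list<bool>: reader scores maps from writer scores
  writer optional, bool -> int64: reader verified maps from writer verified
  writer optional, int32 -> int32: reader age maps from writer age
  writer required, int32 -> int64: reader zip maps from writer zip
  writer required, string -> string: reader owner maps from writer street
  writer field enabled has no reader counterpart
  rule R3 violated at verified
  rule R3 violated at zip
  backward on Session therefore BREAKING (2)
forward on Session — v1 reading data written by v2:
  writer required, Kind -> Kind: reader severity maps from writer severity
  writer optional, list<bool> -> list<bool>: reader scores maps from writer scores
  writer optional, int64 -> bool: reader verified maps from writer verified
  enabled: no writer-side match
  writer optional, int32 -> int32: reader age maps from writer age
  writer required, int64 -> int32: reader zip maps from writer zip
  writer required, string -> string: reader street maps from writer owner
  rule R1 violated at enabled
  rule R3 violated at verified
  rule R3 violated at zip
  forward on Session therefore BREAKING (3)
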